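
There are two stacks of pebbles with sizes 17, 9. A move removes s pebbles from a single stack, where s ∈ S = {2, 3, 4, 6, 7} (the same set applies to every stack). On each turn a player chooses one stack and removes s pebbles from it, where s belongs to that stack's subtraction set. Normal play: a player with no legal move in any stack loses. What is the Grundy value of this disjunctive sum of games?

All stacks use S = {2, 3, 4, 6, 7}:
n :  0  1  2  3  4  5  6  7  8  9 10 11 12 13 14 15 16 17
G :  0  0  1  1  2  2  3  3  4  0  0  1  1  2  2  3  3  4
Stack A: G(17) = 4.
Stack B: G(9) = 0.
Combined Grundy value = 4 ⊕ 0 = 4.

4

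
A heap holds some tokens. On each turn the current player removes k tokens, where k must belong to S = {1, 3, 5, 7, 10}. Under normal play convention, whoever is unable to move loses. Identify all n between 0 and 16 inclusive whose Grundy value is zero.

n :  0  1  2  3  4  5  6  7  8  9 10 11 12 13 14 15 16
G :  0  1  0  1  0  1  0  1  0  1  2  3  2  3  2  3  2
P-positions are exactly the n with G(n) = 0.

0, 2, 4, 6, 8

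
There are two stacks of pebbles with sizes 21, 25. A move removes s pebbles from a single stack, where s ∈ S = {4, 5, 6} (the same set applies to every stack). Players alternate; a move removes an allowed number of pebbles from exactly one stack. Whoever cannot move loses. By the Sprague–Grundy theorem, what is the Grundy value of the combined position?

1

All stacks use S = {4, 5, 6}:
n :  0  1  2  3  4  5  6  7  8  9 10 11 12 13 14 15 16 17 18 19 20 21 22 23 24 25
G :  0  0  0  0  1  1  1  1  2  2  0  0  0  0  1  1  1  1  2  2  0  0  0  0  1  1
Stack A: G(21) = 0.
Stack B: G(25) = 1.
Combined Grundy value = 0 ⊕ 1 = 1.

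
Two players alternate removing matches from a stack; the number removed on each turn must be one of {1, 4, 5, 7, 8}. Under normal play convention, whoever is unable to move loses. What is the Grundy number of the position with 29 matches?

G(0) = 0
G(1) = mex{0} = 1
G(2) = mex{1} = 0
G(3) = mex{0} = 1
G(4) = mex{1,0} = 2
G(5) = mex{2,1,0} = 3
G(6) = mex{3,0,1} = 2
G(7) = mex{2,1,0,0} = 3
G(8) = mex{3,2,1,1,0} = 4
G(9) = mex{4,3,2,0,1} = 5
G(10) = mex{5,2,3,1,0} = 4
G(11) = mex{4,3,2,2,1} = 0
G(12) = mex{0,4,3,3,2} = 1
G(13) = mex{1,5,4,2,3} = 0
G(14) = mex{0,4,5,3,2} = 1
G(15) = mex{1,0,4,4,3} = 2
G(16) = mex{2,1,0,5,4} = 3
G(17) = mex{3,0,1,4,5} = 2
G(18) = mex{2,1,0,0,4} = 3
G(19) = mex{3,2,1,1,0} = 4
G(20) = mex{4,3,2,0,1} = 5
G(21) = mex{5,2,3,1,0} = 4
G(22) = mex{4,3,2,2,1} = 0
G(23) = mex{0,4,3,3,2} = 1
G(24) = mex{1,5,4,2,3} = 0
G(25) = mex{0,4,5,3,2} = 1
G(26) = mex{1,0,4,4,3} = 2
G(27) = mex{2,1,0,5,4} = 3
G(28) = mex{3,0,1,4,5} = 2
G(29) = mex{2,1,0,0,4} = 3

3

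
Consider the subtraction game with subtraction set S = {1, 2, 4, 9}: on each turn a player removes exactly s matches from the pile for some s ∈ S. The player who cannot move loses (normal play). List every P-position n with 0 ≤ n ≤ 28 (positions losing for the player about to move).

G(0) = 0
G(1) = mex{0} = 1
G(2) = mex{1,0} = 2
G(3) = mex{2,1} = 0
G(4) = mex{0,2,0} = 1
G(5) = mex{1,0,1} = 2
G(6) = mex{2,1,2} = 0
G(7) = mex{0,2,0} = 1
G(8) = mex{1,0,1} = 2
G(9) = mex{2,1,2,0} = 3
G(10) = mex{3,2,0,1} = 4
G(11) = mex{4,3,1,2} = 0
G(12) = mex{0,4,2,0} = 1
G(13) = mex{1,0,3,1} = 2
G(14) = mex{2,1,4,2} = 0
G(15) = mex{0,2,0,0} = 1
G(16) = mex{1,0,1,1} = 2
G(17) = mex{2,1,2,2} = 0
G(18) = mex{0,2,0,3} = 1
G(19) = mex{1,0,1,4} = 2
G(20) = mex{2,1,2,0} = 3
G(21) = mex{3,2,0,1} = 4
G(22) = mex{4,3,1,2} = 0
G(23) = mex{0,4,2,0} = 1
G(24) = mex{1,0,3,1} = 2
G(25) = mex{2,1,4,2} = 0
G(26) = mex{0,2,0,0} = 1
G(27) = mex{1,0,1,1} = 2
G(28) = mex{2,1,2,2} = 0
P-positions are exactly the n with G(n) = 0.

0, 3, 6, 11, 14, 17, 22, 25, 28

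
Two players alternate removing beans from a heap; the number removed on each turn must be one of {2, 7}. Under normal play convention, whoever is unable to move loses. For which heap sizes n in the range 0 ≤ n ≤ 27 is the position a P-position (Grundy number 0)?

0, 1, 4, 5, 9, 10, 13, 14, 18, 19, 22, 23, 27

n :  0  1  2  3  4  5  6  7  8  9 10 11 12 13 14 15 16 17 18 19 20 21 22 23 24 25 26 27
G :  0  0  1  1  0  0  1  1  2  0  0  1  1  0  0  1  1  2  0  0  1  1  0  0  1  1  2  0
P-positions are exactly the n with G(n) = 0.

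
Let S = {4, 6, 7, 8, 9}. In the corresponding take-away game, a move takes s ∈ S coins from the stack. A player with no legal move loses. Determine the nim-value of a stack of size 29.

n :  0  1  2  3  4  5  6  7  8  9 10 11 12 13 14 15 16 17 18 19 20 21 22 23 24 25 26 27 28 29
G :  0  0  0  0  1  1  1  1  2  2  2  2  3  0  0  0  0  1  1  1  1  2  2  2  2  3  0  0  0  0

0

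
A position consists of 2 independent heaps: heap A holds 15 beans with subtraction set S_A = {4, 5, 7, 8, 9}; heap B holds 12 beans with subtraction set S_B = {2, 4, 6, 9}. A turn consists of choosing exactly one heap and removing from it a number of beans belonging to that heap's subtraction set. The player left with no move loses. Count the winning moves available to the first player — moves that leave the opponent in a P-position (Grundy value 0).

Heap A, S = {4, 5, 7, 8, 9}:
n :  0  1  2  3  4  5  6  7  8  9 10 11 12 13 14 15
G :  0  0  0  0  1  1  1  1  2  2  2  2  3  0  0  0
G_A(15) = 0.
Heap B, S = {2, 4, 6, 9}:
G(0) = 0
G(1) = mex{} = 0
G(2) = mex{0} = 1
G(3) = mex{0} = 1
G(4) = mex{1,0} = 2
G(5) = mex{1,0} = 2
G(6) = mex{2,1,0} = 3
G(7) = mex{2,1,0} = 3
G(8) = mex{3,2,1} = 0
G(9) = mex{3,2,1,0} = 4
G(10) = mex{0,3,2,0} = 1
G(11) = mex{4,3,2,1} = 0
G(12) = mex{1,0,3,1} = 2
G_B(12) = 2.
Combined Grundy value = 0 ⊕ 2 = 2.
A winning move leaves total XOR = 0, i.e. changes one component's Grundy value g to g ⊕ X where X is the current total.
Heap A: need g' = 0⊕2 = 2. Options: 15−4→G=2, 15−5→G=2, 15−7→G=2, 15−8→G=1, 15−9→G=1. Hits: 3.
Heap B: need g' = 2⊕2 = 0. Options: 12−2→G=1, 12−4→G=0, 12−6→G=3, 12−9→G=1. Hits: 1.

4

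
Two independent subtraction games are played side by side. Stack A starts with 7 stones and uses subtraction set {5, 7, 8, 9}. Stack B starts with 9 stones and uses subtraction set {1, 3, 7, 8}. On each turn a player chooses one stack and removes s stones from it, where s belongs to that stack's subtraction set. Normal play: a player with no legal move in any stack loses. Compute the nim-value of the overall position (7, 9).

Stack A, S = {5, 7, 8, 9}:
n : 0 1 2 3 4 5 6 7
G : 0 0 0 0 0 1 1 1
G_A(7) = 1.
Stack B, S = {1, 3, 7, 8}:
n : 0 1 2 3 4 5 6 7 8 9
G : 0 1 0 1 0 1 0 1 2 3
G_B(9) = 3.
Combined Grundy value = 1 ⊕ 3 = 2.

2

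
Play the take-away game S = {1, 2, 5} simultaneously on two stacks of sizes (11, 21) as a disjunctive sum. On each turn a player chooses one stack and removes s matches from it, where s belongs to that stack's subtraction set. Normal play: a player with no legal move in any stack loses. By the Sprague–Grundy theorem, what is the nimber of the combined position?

2

All stacks use S = {1, 2, 5}:
n :  0  1  2  3  4  5  6  7  8  9 10 11 12 13 14 15 16 17 18 19 20 21
G :  0  1  2  0  1  2  0  1  2  0  1  2  0  1  2  0  1  2  0  1  2  0
Stack A: G(11) = 2.
Stack B: G(21) = 0.
Combined Grundy value = 2 ⊕ 0 = 2.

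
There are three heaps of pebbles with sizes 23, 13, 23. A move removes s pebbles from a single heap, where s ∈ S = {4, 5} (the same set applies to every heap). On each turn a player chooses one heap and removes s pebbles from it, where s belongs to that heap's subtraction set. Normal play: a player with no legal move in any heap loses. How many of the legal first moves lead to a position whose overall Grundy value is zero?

All heaps use S = {4, 5}:
n :  0  1  2  3  4  5  6  7  8  9 10 11 12 13 14 15 16 17 18 19 20 21 22 23
G :  0  0  0  0  1  1  1  1  2  0  0  0  0  1  1  1  1  2  0  0  0  0  1  1
Heap A: G(23) = 1.
Heap B: G(13) = 1.
Heap C: G(23) = 1.
Combined Grundy value = 1 ⊕ 1 ⊕ 1 = 1.
A winning move leaves total XOR = 0, i.e. changes one component's Grundy value g to g ⊕ X where X is the current total.
Heap A: need g' = 1⊕1 = 0. Options: 23−4→G=0, 23−5→G=0. Hits: 2.
Heap B: need g' = 1⊕1 = 0. Options: 13−4→G=0, 13−5→G=2. Hits: 1.
Heap C: need g' = 1⊕1 = 0. Options: 23−4→G=0, 23−5→G=0. Hits: 2.

5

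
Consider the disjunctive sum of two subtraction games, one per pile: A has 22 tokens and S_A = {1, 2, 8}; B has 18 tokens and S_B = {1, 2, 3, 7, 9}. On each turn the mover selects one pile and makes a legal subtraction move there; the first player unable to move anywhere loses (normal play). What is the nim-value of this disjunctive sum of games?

Pile A, S = {1, 2, 8}:
n :  0  1  2  3  4  5  6  7  8  9 10 11 12 13 14 15 16 17 18 19 20 21 22
G :  0  1  2  0  1  2  0  1  2  0  1  2  0  1  2  0  1  2  0  1  2  0  1
G_A(22) = 1.
Pile B, S = {1, 2, 3, 7, 9}:
G(0) = 0
G(1) = mex{0} = 1
G(2) = mex{1,0} = 2
G(3) = mex{2,1,0} = 3
G(4) = mex{3,2,1} = 0
G(5) = mex{0,3,2} = 1
G(6) = mex{1,0,3} = 2
G(7) = mex{2,1,0,0} = 3
G(8) = mex{3,2,1,1} = 0
G(9) = mex{0,3,2,2,0} = 1
G(10) = mex{1,0,3,3,1} = 2
G(11) = mex{2,1,0,0,2} = 3
G(12) = mex{3,2,1,1,3} = 0
G(13) = mex{0,3,2,2,0} = 1
G(14) = mex{1,0,3,3,1} = 2
G(15) = mex{2,1,0,0,2} = 3
G(16) = mex{3,2,1,1,3} = 0
G(17) = mex{0,3,2,2,0} = 1
G(18) = mex{1,0,3,3,1} = 2
G_B(18) = 2.
Combined Grundy value = 1 ⊕ 2 = 3.

3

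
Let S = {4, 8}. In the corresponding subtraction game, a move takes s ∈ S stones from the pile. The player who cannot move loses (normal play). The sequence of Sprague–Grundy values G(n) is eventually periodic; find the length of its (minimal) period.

G(0) = 0
G(1) = mex{} = 0
G(2) = mex{} = 0
G(3) = mex{} = 0
G(4) = mex{0} = 1
G(5) = mex{0} = 1
G(6) = mex{0} = 1
G(7) = mex{0} = 1
G(8) = mex{1,0} = 2
G(9) = mex{1,0} = 2
G(10) = mex{1,0} = 2
G(11) = mex{1,0} = 2
G(12) = mex{2,1} = 0
G(13) = mex{2,1} = 0
G(14) = mex{2,1} = 0
G(15) = mex{2,1} = 0
G(16) = mex{0,2} = 1
G(17) = mex{0,2} = 1
G(18) = mex{0,2} = 1
G(19) = mex{0,2} = 1
G(20) = mex{1,0} = 2
G(21) = mex{1,0} = 2
G(22) = mex{1,0} = 2
G(23) = mex{1,0} = 2
G(24) = mex{2,1} = 0
G(25) = mex{2,1} = 0
G(n+12) = G(n) holds for n = 0,…,7 (a full window of length max(S) = 8), so the sequence is purely periodic with period 12.

12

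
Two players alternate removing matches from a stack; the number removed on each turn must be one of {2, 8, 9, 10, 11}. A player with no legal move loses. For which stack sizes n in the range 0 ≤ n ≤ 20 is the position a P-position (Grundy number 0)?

0, 1, 4, 5, 17, 18

G(0) = 0
G(1) = mex{} = 0
G(2) = mex{0} = 1
G(3) = mex{0} = 1
G(4) = mex{1} = 0
G(5) = mex{1} = 0
G(6) = mex{0} = 1
G(7) = mex{0} = 1
G(8) = mex{1,0} = 2
G(9) = mex{1,0,0} = 2
G(10) = mex{2,1,0,0} = 3
G(11) = mex{2,1,1,0,0} = 3
G(12) = mex{3,0,1,1,0} = 2
G(13) = mex{3,0,0,1,1} = 2
G(14) = mex{2,1,0,0,1} = 3
G(15) = mex{2,1,1,0,0} = 3
G(16) = mex{3,2,1,1,0} = 4
G(17) = mex{3,2,2,1,1} = 0
G(18) = mex{4,3,2,2,1} = 0
G(19) = mex{0,3,3,2,2} = 1
G(20) = mex{0,2,3,3,2} = 1
P-positions are exactly the n with G(n) = 0.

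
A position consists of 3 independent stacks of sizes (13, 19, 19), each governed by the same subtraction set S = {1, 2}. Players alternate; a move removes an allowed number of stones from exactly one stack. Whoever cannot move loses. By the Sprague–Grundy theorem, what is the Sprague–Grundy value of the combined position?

1

All stacks use S = {1, 2}:
n :  0  1  2  3  4  5  6  7  8  9 10 11 12 13 14 15 16 17 18 19
G :  0  1  2  0  1  2  0  1  2  0  1  2  0  1  2  0  1  2  0  1
Stack A: G(13) = 1.
Stack B: G(19) = 1.
Stack C: G(19) = 1.
Combined Grundy value = 1 ⊕ 1 ⊕ 1 = 1.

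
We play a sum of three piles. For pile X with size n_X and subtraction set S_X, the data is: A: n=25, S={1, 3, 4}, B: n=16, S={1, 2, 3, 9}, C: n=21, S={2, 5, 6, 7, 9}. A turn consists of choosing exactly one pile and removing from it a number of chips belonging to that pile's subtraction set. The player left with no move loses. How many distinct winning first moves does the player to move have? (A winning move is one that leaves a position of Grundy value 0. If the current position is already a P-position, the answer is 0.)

Pile A, S = {1, 3, 4}:
n :  0  1  2  3  4  5  6  7  8  9 10 11 12 13 14 15 16 17 18 19 20 21 22 23 24 25
G :  0  1  0  1  2  3  2  0  1  0  1  2  3  2  0  1  0  1  2  3  2  0  1  0  1  2
G_A(25) = 2.
Pile B, S = {1, 2, 3, 9}:
G(0) = 0
G(1) = mex{0} = 1
G(2) = mex{1,0} = 2
G(3) = mex{2,1,0} = 3
G(4) = mex{3,2,1} = 0
G(5) = mex{0,3,2} = 1
G(6) = mex{1,0,3} = 2
G(7) = mex{2,1,0} = 3
G(8) = mex{3,2,1} = 0
G(9) = mex{0,3,2,0} = 1
G(10) = mex{1,0,3,1} = 2
G(11) = mex{2,1,0,2} = 3
G(12) = mex{3,2,1,3} = 0
G(13) = mex{0,3,2,0} = 1
G(14) = mex{1,0,3,1} = 2
G(15) = mex{2,1,0,2} = 3
G(16) = mex{3,2,1,3} = 0
G_B(16) = 0.
Pile C, S = {2, 5, 6, 7, 9}:
n :  0  1  2  3  4  5  6  7  8  9 10 11 12 13 14 15 16 17 18 19 20 21
G :  0  0  1  1  0  2  1  3  2  2  3  3  0  4  1  0  0  1  1  2  2  3
G_C(21) = 3.
Combined Grundy value = 2 ⊕ 0 ⊕ 3 = 1.
A winning move leaves total XOR = 0, i.e. changes one component's Grundy value g to g ⊕ X where X is the current total.
Pile A: need g' = 2⊕1 = 3. Options: 25−1→G=1, 25−3→G=1, 25−4→G=0. Hits: 0.
Pile B: need g' = 0⊕1 = 1. Options: 16−1→G=3, 16−2→G=2, 16−3→G=1, 16−9→G=3. Hits: 1.
Pile C: need g' = 3⊕1 = 2. Options: 21−2→G=2, 21−5→G=0, 21−6→G=0, 21−7→G=1, 21−9→G=0. Hits: 1.

2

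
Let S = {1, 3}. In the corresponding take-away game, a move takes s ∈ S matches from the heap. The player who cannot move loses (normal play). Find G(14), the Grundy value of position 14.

0

G(0) = 0
G(1) = mex{0} = 1
G(2) = mex{1} = 0
G(3) = mex{0,0} = 1
G(4) = mex{1,1} = 0
G(5) = mex{0,0} = 1
G(6) = mex{1,1} = 0
G(7) = mex{0,0} = 1
G(8) = mex{1,1} = 0
G(9) = mex{0,0} = 1
G(10) = mex{1,1} = 0
G(11) = mex{0,0} = 1
G(12) = mex{1,1} = 0
G(13) = mex{0,0} = 1
G(14) = mex{1,1} = 0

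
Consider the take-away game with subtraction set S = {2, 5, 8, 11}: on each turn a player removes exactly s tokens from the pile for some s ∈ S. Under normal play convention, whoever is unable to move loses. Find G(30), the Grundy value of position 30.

G(0) = 0
G(1) = mex{} = 0
G(2) = mex{0} = 1
G(3) = mex{0} = 1
G(4) = mex{1} = 0
G(5) = mex{1,0} = 2
G(6) = mex{0,0} = 1
G(7) = mex{2,1} = 0
G(8) = mex{1,1,0} = 2
G(9) = mex{0,0,0} = 1
G(10) = mex{2,2,1} = 0
G(11) = mex{1,1,1,0} = 2
G(12) = mex{0,0,0,0} = 1
G(13) = mex{2,2,2,1} = 0
G(14) = mex{1,1,1,1} = 0
G(15) = mex{0,0,0,0} = 1
G(16) = mex{0,2,2,2} = 1
G(17) = mex{1,1,1,1} = 0
G(18) = mex{1,0,0,0} = 2
G(19) = mex{0,0,2,2} = 1
G(20) = mex{2,1,1,1} = 0
G(21) = mex{1,1,0,0} = 2
G(22) = mex{0,0,0,2} = 1
G(23) = mex{2,2,1,1} = 0
G(24) = mex{1,1,1,0} = 2
G(25) = mex{0,0,0,0} = 1
G(26) = mex{2,2,2,1} = 0
G(27) = mex{1,1,1,1} = 0
G(28) = mex{0,0,0,0} = 1
G(29) = mex{0,2,2,2} = 1
G(30) = mex{1,1,1,1} = 0

0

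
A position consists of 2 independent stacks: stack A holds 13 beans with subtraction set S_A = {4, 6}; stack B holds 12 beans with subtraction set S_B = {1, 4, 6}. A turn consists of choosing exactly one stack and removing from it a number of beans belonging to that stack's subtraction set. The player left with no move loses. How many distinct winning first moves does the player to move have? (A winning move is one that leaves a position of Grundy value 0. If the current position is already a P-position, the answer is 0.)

0

Stack A, S = {4, 6}:
n :  0  1  2  3  4  5  6  7  8  9 10 11 12 13
G :  0  0  0  0  1  1  1  1  2  2  0  0  0  0
G_A(13) = 0.
Stack B, S = {1, 4, 6}:
n :  0  1  2  3  4  5  6  7  8  9 10 11 12
G :  0  1  0  1  2  0  1  0  1  2  0  1  0
G_B(12) = 0.
Combined Grundy value = 0 ⊕ 0 = 0.
A winning move leaves total XOR = 0, i.e. changes one component's Grundy value g to g ⊕ X where X is the current total.
Stack A: target g' = 0⊕0 = 0, but every legal move changes the Grundy value (mex property), so 0 moves.
Stack B: target g' = 0⊕0 = 0, but every legal move changes the Grundy value (mex property), so 0 moves.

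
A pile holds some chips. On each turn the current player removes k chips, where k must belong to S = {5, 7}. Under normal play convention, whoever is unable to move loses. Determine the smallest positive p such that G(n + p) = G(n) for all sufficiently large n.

n :  0  1  2  3  4  5  6  7  8  9 10 11 12 13 14 15 16 17 18 19 20 21 22 23 24 25
G :  0  0  0  0  0  1  1  1  1  1  2  2  0  0  0  0  0  1  1  1  1  1  2  2  0  0
G(n+12) = G(n) holds for n = 0,…,6 (a full window of length max(S) = 7), so the sequence is purely periodic with period 12.

12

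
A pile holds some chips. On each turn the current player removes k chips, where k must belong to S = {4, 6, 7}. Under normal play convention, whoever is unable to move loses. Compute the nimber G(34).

G(0) = 0
G(1) = mex{} = 0
G(2) = mex{} = 0
G(3) = mex{} = 0
G(4) = mex{0} = 1
G(5) = mex{0} = 1
G(6) = mex{0,0} = 1
G(7) = mex{0,0,0} = 1
G(8) = mex{1,0,0} = 2
G(9) = mex{1,0,0} = 2
G(10) = mex{1,1,0} = 2
G(11) = mex{1,1,1} = 0
G(12) = mex{2,1,1} = 0
G(13) = mex{2,1,1} = 0
G(14) = mex{2,2,1} = 0
G(15) = mex{0,2,2} = 1
G(16) = mex{0,2,2} = 1
G(17) = mex{0,0,2} = 1
G(18) = mex{0,0,0} = 1
G(19) = mex{1,0,0} = 2
G(20) = mex{1,0,0} = 2
G(21) = mex{1,1,0} = 2
G(22) = mex{1,1,1} = 0
G(23) = mex{2,1,1} = 0
G(24) = mex{2,1,1} = 0
G(25) = mex{2,2,1} = 0
G(26) = mex{0,2,2} = 1
G(27) = mex{0,2,2} = 1
G(28) = mex{0,0,2} = 1
G(29) = mex{0,0,0} = 1
G(30) = mex{1,0,0} = 2
G(31) = mex{1,0,0} = 2
G(32) = mex{1,1,0} = 2
G(33) = mex{1,1,1} = 0
G(34) = mex{2,1,1} = 0

0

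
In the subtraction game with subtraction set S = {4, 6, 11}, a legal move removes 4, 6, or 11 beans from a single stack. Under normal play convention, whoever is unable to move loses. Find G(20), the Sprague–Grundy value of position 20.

G(0) = 0
G(1) = mex{} = 0
G(2) = mex{} = 0
G(3) = mex{} = 0
G(4) = mex{0} = 1
G(5) = mex{0} = 1
G(6) = mex{0,0} = 1
G(7) = mex{0,0} = 1
G(8) = mex{1,0} = 2
G(9) = mex{1,0} = 2
G(10) = mex{1,1} = 0
G(11) = mex{1,1,0} = 2
G(12) = mex{2,1,0} = 3
G(13) = mex{2,1,0} = 3
G(14) = mex{0,2,0} = 1
G(15) = mex{2,2,1} = 0
G(16) = mex{3,0,1} = 2
G(17) = mex{3,2,1} = 0
G(18) = mex{1,3,1} = 0
G(19) = mex{0,3,2} = 1
G(20) = mex{2,1,2} = 0

0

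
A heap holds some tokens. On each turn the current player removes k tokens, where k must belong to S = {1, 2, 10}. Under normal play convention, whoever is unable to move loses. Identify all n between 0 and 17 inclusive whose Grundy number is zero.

0, 3, 6, 9, 12, 15

G(0) = 0
G(1) = mex{0} = 1
G(2) = mex{1,0} = 2
G(3) = mex{2,1} = 0
G(4) = mex{0,2} = 1
G(5) = mex{1,0} = 2
G(6) = mex{2,1} = 0
G(7) = mex{0,2} = 1
G(8) = mex{1,0} = 2
G(9) = mex{2,1} = 0
G(10) = mex{0,2,0} = 1
G(11) = mex{1,0,1} = 2
G(12) = mex{2,1,2} = 0
G(13) = mex{0,2,0} = 1
G(14) = mex{1,0,1} = 2
G(15) = mex{2,1,2} = 0
G(16) = mex{0,2,0} = 1
G(17) = mex{1,0,1} = 2
P-positions are exactly the n with G(n) = 0.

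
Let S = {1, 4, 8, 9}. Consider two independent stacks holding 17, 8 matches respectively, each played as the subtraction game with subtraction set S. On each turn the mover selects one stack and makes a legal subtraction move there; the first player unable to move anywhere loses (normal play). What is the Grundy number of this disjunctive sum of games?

1

All stacks use S = {1, 4, 8, 9}:
G(0) = 0
G(1) = mex{0} = 1
G(2) = mex{1} = 0
G(3) = mex{0} = 1
G(4) = mex{1,0} = 2
G(5) = mex{2,1} = 0
G(6) = mex{0,0} = 1
G(7) = mex{1,1} = 0
G(8) = mex{0,2,0} = 1
G(9) = mex{1,0,1,0} = 2
G(10) = mex{2,1,0,1} = 3
G(11) = mex{3,0,1,0} = 2
G(12) = mex{2,1,2,1} = 0
G(13) = mex{0,2,0,2} = 1
G(14) = mex{1,3,1,0} = 2
G(15) = mex{2,2,0,1} = 3
G(16) = mex{3,0,1,0} = 2
G(17) = mex{2,1,2,1} = 0
Stack A: G(17) = 0.
Stack B: G(8) = 1.
Combined Grundy value = 0 ⊕ 1 = 1.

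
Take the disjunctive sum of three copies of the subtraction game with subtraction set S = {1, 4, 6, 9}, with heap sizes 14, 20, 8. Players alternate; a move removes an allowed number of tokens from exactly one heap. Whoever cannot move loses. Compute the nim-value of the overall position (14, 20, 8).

3

All heaps use S = {1, 4, 6, 9}:
n :  0  1  2  3  4  5  6  7  8  9 10 11 12 13 14 15 16 17 18 19 20
G :  0  1  0  1  2  0  1  0  1  2  0  1  0  1  2  0  1  0  1  2  0
Heap A: G(14) = 2.
Heap B: G(20) = 0.
Heap C: G(8) = 1.
Combined Grundy value = 2 ⊕ 0 ⊕ 1 = 3.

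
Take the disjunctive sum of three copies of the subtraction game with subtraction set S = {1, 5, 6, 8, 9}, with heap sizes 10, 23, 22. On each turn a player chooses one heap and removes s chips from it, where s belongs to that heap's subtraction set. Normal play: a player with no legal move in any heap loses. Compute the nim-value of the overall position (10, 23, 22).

All heaps use S = {1, 5, 6, 8, 9}:
G(0) = 0
G(1) = mex{0} = 1
G(2) = mex{1} = 0
G(3) = mex{0} = 1
G(4) = mex{1} = 0
G(5) = mex{0,0} = 1
G(6) = mex{1,1,0} = 2
G(7) = mex{2,0,1} = 3
G(8) = mex{3,1,0,0} = 2
G(9) = mex{2,0,1,1,0} = 3
G(10) = mex{3,1,0,0,1} = 2
G(11) = mex{2,2,1,1,0} = 3
G(12) = mex{3,3,2,0,1} = 4
G(13) = mex{4,2,3,1,0} = 5
G(14) = mex{5,3,2,2,1} = 0
G(15) = mex{0,2,3,3,2} = 1
G(16) = mex{1,3,2,2,3} = 0
G(17) = mex{0,4,3,3,2} = 1
G(18) = mex{1,5,4,2,3} = 0
G(19) = mex{0,0,5,3,2} = 1
G(20) = mex{1,1,0,4,3} = 2
G(21) = mex{2,0,1,5,4} = 3
G(22) = mex{3,1,0,0,5} = 2
G(23) = mex{2,0,1,1,0} = 3
Heap A: G(10) = 2.
Heap B: G(23) = 3.
Heap C: G(22) = 2.
Combined Grundy value = 2 ⊕ 3 ⊕ 2 = 3.

3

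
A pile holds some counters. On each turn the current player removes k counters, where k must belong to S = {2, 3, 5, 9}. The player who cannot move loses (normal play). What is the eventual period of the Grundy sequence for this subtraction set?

7

G(0) = 0
G(1) = mex{} = 0
G(2) = mex{0} = 1
G(3) = mex{0,0} = 1
G(4) = mex{1,0} = 2
G(5) = mex{1,1,0} = 2
G(6) = mex{2,1,0} = 3
G(7) = mex{2,2,1} = 0
G(8) = mex{3,2,1} = 0
G(9) = mex{0,3,2,0} = 1
G(10) = mex{0,0,2,0} = 1
G(11) = mex{1,0,3,1} = 2
G(12) = mex{1,1,0,1} = 2
G(13) = mex{2,1,0,2} = 3
G(14) = mex{2,2,1,2} = 0
G(15) = mex{3,2,1,3} = 0
G(16) = mex{0,3,2,0} = 1
G(17) = mex{0,0,2,0} = 1
G(n+7) = G(n) holds for n = 0,…,8 (a full window of length max(S) = 9), so the sequence is purely periodic with period 7.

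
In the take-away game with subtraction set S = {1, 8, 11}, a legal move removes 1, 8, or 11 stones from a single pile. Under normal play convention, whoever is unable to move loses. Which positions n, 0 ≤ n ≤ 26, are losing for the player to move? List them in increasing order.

0, 2, 4, 6, 9, 16, 18, 21, 23, 25

n :  0  1  2  3  4  5  6  7  8  9 10 11 12 13 14 15 16 17 18 19 20 21 22 23 24 25 26
G :  0  1  0  1  0  1  0  1  2  0  1  2  3  2  3  2  0  1  0  1  2  0  1  0  1  0  1
P-positions are exactly the n with G(n) = 0.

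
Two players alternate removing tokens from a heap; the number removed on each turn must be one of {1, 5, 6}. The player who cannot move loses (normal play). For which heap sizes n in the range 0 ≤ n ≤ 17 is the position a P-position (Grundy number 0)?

0, 2, 4, 11, 13, 15

G(0) = 0
G(1) = mex{0} = 1
G(2) = mex{1} = 0
G(3) = mex{0} = 1
G(4) = mex{1} = 0
G(5) = mex{0,0} = 1
G(6) = mex{1,1,0} = 2
G(7) = mex{2,0,1} = 3
G(8) = mex{3,1,0} = 2
G(9) = mex{2,0,1} = 3
G(10) = mex{3,1,0} = 2
G(11) = mex{2,2,1} = 0
G(12) = mex{0,3,2} = 1
G(13) = mex{1,2,3} = 0
G(14) = mex{0,3,2} = 1
G(15) = mex{1,2,3} = 0
G(16) = mex{0,0,2} = 1
G(17) = mex{1,1,0} = 2
P-positions are exactly the n with G(n) = 0.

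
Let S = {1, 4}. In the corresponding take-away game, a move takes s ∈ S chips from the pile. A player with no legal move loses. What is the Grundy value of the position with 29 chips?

2

G(0) = 0
G(1) = mex{0} = 1
G(2) = mex{1} = 0
G(3) = mex{0} = 1
G(4) = mex{1,0} = 2
G(5) = mex{2,1} = 0
G(6) = mex{0,0} = 1
G(7) = mex{1,1} = 0
G(8) = mex{0,2} = 1
G(9) = mex{1,0} = 2
G(10) = mex{2,1} = 0
G(11) = mex{0,0} = 1
G(12) = mex{1,1} = 0
G(13) = mex{0,2} = 1
G(14) = mex{1,0} = 2
G(15) = mex{2,1} = 0
G(16) = mex{0,0} = 1
G(17) = mex{1,1} = 0
G(18) = mex{0,2} = 1
G(19) = mex{1,0} = 2
G(20) = mex{2,1} = 0
G(21) = mex{0,0} = 1
G(22) = mex{1,1} = 0
G(23) = mex{0,2} = 1
G(24) = mex{1,0} = 2
G(25) = mex{2,1} = 0
G(26) = mex{0,0} = 1
G(27) = mex{1,1} = 0
G(28) = mex{0,2} = 1
G(29) = mex{1,0} = 2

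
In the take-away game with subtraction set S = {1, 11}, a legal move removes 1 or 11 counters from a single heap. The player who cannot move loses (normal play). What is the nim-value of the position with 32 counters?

0

G(0) = 0
G(1) = mex{0} = 1
G(2) = mex{1} = 0
G(3) = mex{0} = 1
G(4) = mex{1} = 0
G(5) = mex{0} = 1
G(6) = mex{1} = 0
G(7) = mex{0} = 1
G(8) = mex{1} = 0
G(9) = mex{0} = 1
G(10) = mex{1} = 0
G(11) = mex{0,0} = 1
G(12) = mex{1,1} = 0
G(13) = mex{0,0} = 1
G(14) = mex{1,1} = 0
G(15) = mex{0,0} = 1
G(16) = mex{1,1} = 0
G(17) = mex{0,0} = 1
G(18) = mex{1,1} = 0
G(19) = mex{0,0} = 1
G(20) = mex{1,1} = 0
G(21) = mex{0,0} = 1
G(22) = mex{1,1} = 0
G(23) = mex{0,0} = 1
G(24) = mex{1,1} = 0
G(25) = mex{0,0} = 1
G(26) = mex{1,1} = 0
G(27) = mex{0,0} = 1
G(28) = mex{1,1} = 0
G(29) = mex{0,0} = 1
G(30) = mex{1,1} = 0
G(31) = mex{0,0} = 1
G(32) = mex{1,1} = 0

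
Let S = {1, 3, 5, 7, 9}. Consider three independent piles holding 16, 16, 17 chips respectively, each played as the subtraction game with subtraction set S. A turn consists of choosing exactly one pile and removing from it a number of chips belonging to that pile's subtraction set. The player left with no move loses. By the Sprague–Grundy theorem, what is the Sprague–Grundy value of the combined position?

All piles use S = {1, 3, 5, 7, 9}:
n :  0  1  2  3  4  5  6  7  8  9 10 11 12 13 14 15 16 17
G :  0  1  0  1  0  1  0  1  0  1  0  1  0  1  0  1  0  1
Pile A: G(16) = 0.
Pile B: G(16) = 0.
Pile C: G(17) = 1.
Combined Grundy value = 0 ⊕ 0 ⊕ 1 = 1.

1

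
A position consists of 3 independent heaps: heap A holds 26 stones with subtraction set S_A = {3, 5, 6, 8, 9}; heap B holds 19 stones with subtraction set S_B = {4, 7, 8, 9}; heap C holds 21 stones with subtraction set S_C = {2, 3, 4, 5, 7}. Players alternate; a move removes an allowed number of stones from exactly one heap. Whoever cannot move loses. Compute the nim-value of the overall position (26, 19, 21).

Heap A, S = {3, 5, 6, 8, 9}:
G(0) = 0
G(1) = mex{} = 0
G(2) = mex{} = 0
G(3) = mex{0} = 1
G(4) = mex{0} = 1
G(5) = mex{0,0} = 1
G(6) = mex{1,0,0} = 2
G(7) = mex{1,0,0} = 2
G(8) = mex{1,1,0,0} = 2
G(9) = mex{2,1,1,0,0} = 3
G(10) = mex{2,1,1,0,0} = 3
G(11) = mex{2,2,1,1,0} = 3
G(12) = mex{3,2,2,1,1} = 0
G(13) = mex{3,2,2,1,1} = 0
G(14) = mex{3,3,2,2,1} = 0
G(15) = mex{0,3,3,2,2} = 1
G(16) = mex{0,3,3,2,2} = 1
G(17) = mex{0,0,3,3,2} = 1
G(18) = mex{1,0,0,3,3} = 2
G(19) = mex{1,0,0,3,3} = 2
G(20) = mex{1,1,0,0,3} = 2
G(21) = mex{2,1,1,0,0} = 3
G(22) = mex{2,1,1,0,0} = 3
G(23) = mex{2,2,1,1,0} = 3
G(24) = mex{3,2,2,1,1} = 0
G(25) = mex{3,2,2,1,1} = 0
G(26) = mex{3,3,2,2,1} = 0
G_A(26) = 0.
Heap B, S = {4, 7, 8, 9}:
n :  0  1  2  3  4  5  6  7  8  9 10 11 12 13 14 15 16 17 18 19
G :  0  0  0  0  1  1  1  1  2  2  2  2  3  0  0  0  0  1  1  1
G_B(19) = 1.
Heap C, S = {2, 3, 4, 5, 7}:
G(0) = 0
G(1) = mex{} = 0
G(2) = mex{0} = 1
G(3) = mex{0,0} = 1
G(4) = mex{1,0,0} = 2
G(5) = mex{1,1,0,0} = 2
G(6) = mex{2,1,1,0} = 3
G(7) = mex{2,2,1,1,0} = 3
G(8) = mex{3,2,2,1,0} = 4
G(9) = mex{3,3,2,2,1} = 0
G(10) = mex{4,3,3,2,1} = 0
G(11) = mex{0,4,3,3,2} = 1
G(12) = mex{0,0,4,3,2} = 1
G(13) = mex{1,0,0,4,3} = 2
G(14) = mex{1,1,0,0,3} = 2
G(15) = mex{2,1,1,0,4} = 3
G(16) = mex{2,2,1,1,0} = 3
G(17) = mex{3,2,2,1,0} = 4
G(18) = mex{3,3,2,2,1} = 0
G(19) = mex{4,3,3,2,1} = 0
G(20) = mex{0,4,3,3,2} = 1
G(21) = mex{0,0,4,3,2} = 1
G_C(21) = 1.
Combined Grundy value = 0 ⊕ 1 ⊕ 1 = 0.

0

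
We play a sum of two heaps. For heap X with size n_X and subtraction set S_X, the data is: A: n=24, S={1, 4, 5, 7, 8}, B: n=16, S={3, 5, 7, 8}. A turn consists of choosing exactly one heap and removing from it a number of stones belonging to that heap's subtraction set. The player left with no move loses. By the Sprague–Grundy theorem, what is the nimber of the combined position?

1

Heap A, S = {1, 4, 5, 7, 8}:
G(0) = 0
G(1) = mex{0} = 1
G(2) = mex{1} = 0
G(3) = mex{0} = 1
G(4) = mex{1,0} = 2
G(5) = mex{2,1,0} = 3
G(6) = mex{3,0,1} = 2
G(7) = mex{2,1,0,0} = 3
G(8) = mex{3,2,1,1,0} = 4
G(9) = mex{4,3,2,0,1} = 5
G(10) = mex{5,2,3,1,0} = 4
G(11) = mex{4,3,2,2,1} = 0
G(12) = mex{0,4,3,3,2} = 1
G(13) = mex{1,5,4,2,3} = 0
G(14) = mex{0,4,5,3,2} = 1
G(15) = mex{1,0,4,4,3} = 2
G(16) = mex{2,1,0,5,4} = 3
G(17) = mex{3,0,1,4,5} = 2
G(18) = mex{2,1,0,0,4} = 3
G(19) = mex{3,2,1,1,0} = 4
G(20) = mex{4,3,2,0,1} = 5
G(21) = mex{5,2,3,1,0} = 4
G(22) = mex{4,3,2,2,1} = 0
G(23) = mex{0,4,3,3,2} = 1
G(24) = mex{1,5,4,2,3} = 0
G_A(24) = 0.
Heap B, S = {3, 5, 7, 8}:
G(0) = 0
G(1) = mex{} = 0
G(2) = mex{} = 0
G(3) = mex{0} = 1
G(4) = mex{0} = 1
G(5) = mex{0,0} = 1
G(6) = mex{1,0} = 2
G(7) = mex{1,0,0} = 2
G(8) = mex{1,1,0,0} = 2
G(9) = mex{2,1,0,0} = 3
G(10) = mex{2,1,1,0} = 3
G(11) = mex{2,2,1,1} = 0
G(12) = mex{3,2,1,1} = 0
G(13) = mex{3,2,2,1} = 0
G(14) = mex{0,3,2,2} = 1
G(15) = mex{0,3,2,2} = 1
G(16) = mex{0,0,3,2} = 1
G_B(16) = 1.
Combined Grundy value = 0 ⊕ 1 = 1.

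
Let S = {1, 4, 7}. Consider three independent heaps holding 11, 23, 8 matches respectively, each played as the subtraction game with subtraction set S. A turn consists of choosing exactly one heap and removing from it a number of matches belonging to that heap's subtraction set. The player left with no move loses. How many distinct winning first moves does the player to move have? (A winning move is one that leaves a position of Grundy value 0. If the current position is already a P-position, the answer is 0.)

4

All heaps use S = {1, 4, 7}:
n :  0  1  2  3  4  5  6  7  8  9 10 11 12 13 14 15 16 17 18 19 20 21 22 23
G :  0  1  0  1  2  0  1  2  0  1  0  1  2  0  1  2  0  1  0  1  2  0  1  2
Heap A: G(11) = 1.
Heap B: G(23) = 2.
Heap C: G(8) = 0.
Combined Grundy value = 1 ⊕ 2 ⊕ 0 = 3.
A winning move leaves total XOR = 0, i.e. changes one component's Grundy value g to g ⊕ X where X is the current total.
Heap A: need g' = 1⊕3 = 2. Options: 11−1→G=0, 11−4→G=2, 11−7→G=2. Hits: 2.
Heap B: need g' = 2⊕3 = 1. Options: 23−1→G=1, 23−4→G=1, 23−7→G=0. Hits: 2.
Heap C: need g' = 0⊕3 = 3. Options: 8−1→G=2, 8−4→G=2, 8−7→G=1. Hits: 0.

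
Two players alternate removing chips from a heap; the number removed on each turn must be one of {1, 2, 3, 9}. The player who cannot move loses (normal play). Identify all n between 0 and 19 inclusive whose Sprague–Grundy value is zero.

0, 4, 8, 12, 16

n :  0  1  2  3  4  5  6  7  8  9 10 11 12 13 14 15 16 17 18 19
G :  0  1  2  3  0  1  2  3  0  1  2  3  0  1  2  3  0  1  2  3
P-positions are exactly the n with G(n) = 0.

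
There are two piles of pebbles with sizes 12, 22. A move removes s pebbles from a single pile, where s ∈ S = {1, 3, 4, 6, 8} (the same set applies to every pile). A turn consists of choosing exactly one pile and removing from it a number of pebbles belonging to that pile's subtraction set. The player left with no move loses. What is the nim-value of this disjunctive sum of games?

All piles use S = {1, 3, 4, 6, 8}:
n :  0  1  2  3  4  5  6  7  8  9 10 11 12 13 14 15 16 17 18 19 20 21 22
G :  0  1  0  1  2  3  2  0  1  0  1  2  3  2  0  1  0  1  2  3  2  0  1
Pile A: G(12) = 3.
Pile B: G(22) = 1.
Combined Grundy value = 3 ⊕ 1 = 2.

2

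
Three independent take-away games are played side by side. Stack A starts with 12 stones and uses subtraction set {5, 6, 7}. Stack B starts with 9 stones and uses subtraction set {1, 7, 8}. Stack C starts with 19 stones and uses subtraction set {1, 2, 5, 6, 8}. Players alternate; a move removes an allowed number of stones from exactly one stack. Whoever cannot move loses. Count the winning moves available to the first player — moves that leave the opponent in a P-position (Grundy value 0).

5

Stack A, S = {5, 6, 7}:
G(0) = 0
G(1) = mex{} = 0
G(2) = mex{} = 0
G(3) = mex{} = 0
G(4) = mex{} = 0
G(5) = mex{0} = 1
G(6) = mex{0,0} = 1
G(7) = mex{0,0,0} = 1
G(8) = mex{0,0,0} = 1
G(9) = mex{0,0,0} = 1
G(10) = mex{1,0,0} = 2
G(11) = mex{1,1,0} = 2
G(12) = mex{1,1,1} = 0
G_A(12) = 0.
Stack B, S = {1, 7, 8}:
G(0) = 0
G(1) = mex{0} = 1
G(2) = mex{1} = 0
G(3) = mex{0} = 1
G(4) = mex{1} = 0
G(5) = mex{0} = 1
G(6) = mex{1} = 0
G(7) = mex{0,0} = 1
G(8) = mex{1,1,0} = 2
G(9) = mex{2,0,1} = 3
G_B(9) = 3.
Stack C, S = {1, 2, 5, 6, 8}:
n :  0  1  2  3  4  5  6  7  8  9 10 11 12 13 14 15 16 17 18 19
G :  0  1  2  0  1  2  3  0  1  2  0  1  2  3  0  1  2  0  1  2
G_C(19) = 2.
Combined Grundy value = 0 ⊕ 3 ⊕ 2 = 1.
A winning move leaves total XOR = 0, i.e. changes one component's Grundy value g to g ⊕ X where X is the current total.
Stack A: need g' = 0⊕1 = 1. Options: 12−5→G=1, 12−6→G=1, 12−7→G=1. Hits: 3.
Stack B: need g' = 3⊕1 = 2. Options: 9−1→G=2, 9−7→G=0, 9−8→G=1. Hits: 1.
Stack C: need g' = 2⊕1 = 3. Options: 19−1→G=1, 19−2→G=0, 19−5→G=0, 19−6→G=3, 19−8→G=1. Hits: 1.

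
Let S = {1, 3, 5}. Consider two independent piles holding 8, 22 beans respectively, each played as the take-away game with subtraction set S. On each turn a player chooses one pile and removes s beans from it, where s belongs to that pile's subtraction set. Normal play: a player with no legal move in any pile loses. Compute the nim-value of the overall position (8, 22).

All piles use S = {1, 3, 5}:
G(0) = 0
G(1) = mex{0} = 1
G(2) = mex{1} = 0
G(3) = mex{0,0} = 1
G(4) = mex{1,1} = 0
G(5) = mex{0,0,0} = 1
G(6) = mex{1,1,1} = 0
G(7) = mex{0,0,0} = 1
G(8) = mex{1,1,1} = 0
G(9) = mex{0,0,0} = 1
G(10) = mex{1,1,1} = 0
G(11) = mex{0,0,0} = 1
G(12) = mex{1,1,1} = 0
G(13) = mex{0,0,0} = 1
G(14) = mex{1,1,1} = 0
G(15) = mex{0,0,0} = 1
G(16) = mex{1,1,1} = 0
G(17) = mex{0,0,0} = 1
G(18) = mex{1,1,1} = 0
G(19) = mex{0,0,0} = 1
G(20) = mex{1,1,1} = 0
G(21) = mex{0,0,0} = 1
G(22) = mex{1,1,1} = 0
Pile A: G(8) = 0.
Pile B: G(22) = 0.
Combined Grundy value = 0 ⊕ 0 = 0.

0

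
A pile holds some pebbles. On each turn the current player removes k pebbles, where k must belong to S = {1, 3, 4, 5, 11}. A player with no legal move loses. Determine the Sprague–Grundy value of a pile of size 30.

G(0) = 0
G(1) = mex{0} = 1
G(2) = mex{1} = 0
G(3) = mex{0,0} = 1
G(4) = mex{1,1,0} = 2
G(5) = mex{2,0,1,0} = 3
G(6) = mex{3,1,0,1} = 2
G(7) = mex{2,2,1,0} = 3
G(8) = mex{3,3,2,1} = 0
G(9) = mex{0,2,3,2} = 1
G(10) = mex{1,3,2,3} = 0
G(11) = mex{0,0,3,2,0} = 1
G(12) = mex{1,1,0,3,1} = 2
G(13) = mex{2,0,1,0,0} = 3
G(14) = mex{3,1,0,1,1} = 2
G(15) = mex{2,2,1,0,2} = 3
G(16) = mex{3,3,2,1,3} = 0
G(17) = mex{0,2,3,2,2} = 1
G(18) = mex{1,3,2,3,3} = 0
G(19) = mex{0,0,3,2,0} = 1
G(20) = mex{1,1,0,3,1} = 2
G(21) = mex{2,0,1,0,0} = 3
G(22) = mex{3,1,0,1,1} = 2
G(23) = mex{2,2,1,0,2} = 3
G(24) = mex{3,3,2,1,3} = 0
G(25) = mex{0,2,3,2,2} = 1
G(26) = mex{1,3,2,3,3} = 0
G(27) = mex{0,0,3,2,0} = 1
G(28) = mex{1,1,0,3,1} = 2
G(29) = mex{2,0,1,0,0} = 3
G(30) = mex{3,1,0,1,1} = 2

2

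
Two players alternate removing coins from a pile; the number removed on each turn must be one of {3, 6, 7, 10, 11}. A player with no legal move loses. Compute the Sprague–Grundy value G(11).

n :  0  1  2  3  4  5  6  7  8  9 10 11
G :  0  0  0  1  1  1  2  2  2  3  3  3

3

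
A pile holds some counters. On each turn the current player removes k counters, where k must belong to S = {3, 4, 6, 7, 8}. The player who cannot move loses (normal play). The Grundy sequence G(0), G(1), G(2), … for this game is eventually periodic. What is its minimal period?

G(0) = 0
G(1) = mex{} = 0
G(2) = mex{} = 0
G(3) = mex{0} = 1
G(4) = mex{0,0} = 1
G(5) = mex{0,0} = 1
G(6) = mex{1,0,0} = 2
G(7) = mex{1,1,0,0} = 2
G(8) = mex{1,1,0,0,0} = 2
G(9) = mex{2,1,1,0,0} = 3
G(10) = mex{2,2,1,1,0} = 3
G(11) = mex{2,2,1,1,1} = 0
G(12) = mex{3,2,2,1,1} = 0
G(13) = mex{3,3,2,2,1} = 0
G(14) = mex{0,3,2,2,2} = 1
G(15) = mex{0,0,3,2,2} = 1
G(16) = mex{0,0,3,3,2} = 1
G(17) = mex{1,0,0,3,3} = 2
G(18) = mex{1,1,0,0,3} = 2
G(19) = mex{1,1,0,0,0} = 2
G(20) = mex{2,1,1,0,0} = 3
G(21) = mex{2,2,1,1,0} = 3
G(22) = mex{2,2,1,1,1} = 0
G(23) = mex{3,2,2,1,1} = 0
G(n+11) = G(n) holds for n = 0,…,7 (a full window of length max(S) = 8), so the sequence is purely periodic with period 11.

11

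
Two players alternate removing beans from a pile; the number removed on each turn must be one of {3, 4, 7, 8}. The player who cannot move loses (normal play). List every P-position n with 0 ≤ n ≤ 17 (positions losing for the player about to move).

G(0) = 0
G(1) = mex{} = 0
G(2) = mex{} = 0
G(3) = mex{0} = 1
G(4) = mex{0,0} = 1
G(5) = mex{0,0} = 1
G(6) = mex{1,0} = 2
G(7) = mex{1,1,0} = 2
G(8) = mex{1,1,0,0} = 2
G(9) = mex{2,1,0,0} = 3
G(10) = mex{2,2,1,0} = 3
G(11) = mex{2,2,1,1} = 0
G(12) = mex{3,2,1,1} = 0
G(13) = mex{3,3,2,1} = 0
G(14) = mex{0,3,2,2} = 1
G(15) = mex{0,0,2,2} = 1
G(16) = mex{0,0,3,2} = 1
G(17) = mex{1,0,3,3} = 2
P-positions are exactly the n with G(n) = 0.

0, 1, 2, 11, 12, 13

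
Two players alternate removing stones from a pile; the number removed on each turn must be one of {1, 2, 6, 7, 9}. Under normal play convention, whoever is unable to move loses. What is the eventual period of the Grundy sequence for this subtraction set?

n :  0  1  2  3  4  5  6  7  8  9 10 11 12 13 14 15 16 17 18
G :  0  1  2  0  1  2  3  4  0  1  2  0  1  2  3  4  0  1  2
G(n+8) = G(n) holds for n = 0,…,8 (a full window of length max(S) = 9), so the sequence is purely periodic with period 8.

8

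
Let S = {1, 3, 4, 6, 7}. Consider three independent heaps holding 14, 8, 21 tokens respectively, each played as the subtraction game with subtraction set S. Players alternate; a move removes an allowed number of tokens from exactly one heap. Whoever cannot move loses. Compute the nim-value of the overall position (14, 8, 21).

All heaps use S = {1, 3, 4, 6, 7}:
n :  0  1  2  3  4  5  6  7  8  9 10 11 12 13 14 15 16 17 18 19 20 21
G :  0  1  0  1  2  3  2  3  4  5  0  1  0  1  2  3  2  3  4  5  0  1
Heap A: G(14) = 2.
Heap B: G(8) = 4.
Heap C: G(21) = 1.
Combined Grundy value = 2 ⊕ 4 ⊕ 1 = 7.

7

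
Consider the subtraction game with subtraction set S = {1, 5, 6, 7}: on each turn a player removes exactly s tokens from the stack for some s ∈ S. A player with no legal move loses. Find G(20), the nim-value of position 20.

G(0) = 0
G(1) = mex{0} = 1
G(2) = mex{1} = 0
G(3) = mex{0} = 1
G(4) = mex{1} = 0
G(5) = mex{0,0} = 1
G(6) = mex{1,1,0} = 2
G(7) = mex{2,0,1,0} = 3
G(8) = mex{3,1,0,1} = 2
G(9) = mex{2,0,1,0} = 3
G(10) = mex{3,1,0,1} = 2
G(11) = mex{2,2,1,0} = 3
G(12) = mex{3,3,2,1} = 0
G(13) = mex{0,2,3,2} = 1
G(14) = mex{1,3,2,3} = 0
G(15) = mex{0,2,3,2} = 1
G(16) = mex{1,3,2,3} = 0
G(17) = mex{0,0,3,2} = 1
G(18) = mex{1,1,0,3} = 2
G(19) = mex{2,0,1,0} = 3
G(20) = mex{3,1,0,1} = 2

2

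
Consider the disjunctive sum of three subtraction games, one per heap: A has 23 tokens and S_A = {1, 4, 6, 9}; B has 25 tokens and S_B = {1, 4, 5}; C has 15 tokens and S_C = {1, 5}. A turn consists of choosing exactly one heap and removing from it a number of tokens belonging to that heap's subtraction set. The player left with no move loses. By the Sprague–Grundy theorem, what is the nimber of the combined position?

1

Heap A, S = {1, 4, 6, 9}:
G(0) = 0
G(1) = mex{0} = 1
G(2) = mex{1} = 0
G(3) = mex{0} = 1
G(4) = mex{1,0} = 2
G(5) = mex{2,1} = 0
G(6) = mex{0,0,0} = 1
G(7) = mex{1,1,1} = 0
G(8) = mex{0,2,0} = 1
G(9) = mex{1,0,1,0} = 2
G(10) = mex{2,1,2,1} = 0
G(11) = mex{0,0,0,0} = 1
G(12) = mex{1,1,1,1} = 0
G(13) = mex{0,2,0,2} = 1
G(14) = mex{1,0,1,0} = 2
G(15) = mex{2,1,2,1} = 0
G(16) = mex{0,0,0,0} = 1
G(17) = mex{1,1,1,1} = 0
G(18) = mex{0,2,0,2} = 1
G(19) = mex{1,0,1,0} = 2
G(20) = mex{2,1,2,1} = 0
G(21) = mex{0,0,0,0} = 1
G(22) = mex{1,1,1,1} = 0
G(23) = mex{0,2,0,2} = 1
G_A(23) = 1.
Heap B, S = {1, 4, 5}:
G(0) = 0
G(1) = mex{0} = 1
G(2) = mex{1} = 0
G(3) = mex{0} = 1
G(4) = mex{1,0} = 2
G(5) = mex{2,1,0} = 3
G(6) = mex{3,0,1} = 2
G(7) = mex{2,1,0} = 3
G(8) = mex{3,2,1} = 0
G(9) = mex{0,3,2} = 1
G(10) = mex{1,2,3} = 0
G(11) = mex{0,3,2} = 1
G(12) = mex{1,0,3} = 2
G(13) = mex{2,1,0} = 3
G(14) = mex{3,0,1} = 2
G(15) = mex{2,1,0} = 3
G(16) = mex{3,2,1} = 0
G(17) = mex{0,3,2} = 1
G(18) = mex{1,2,3} = 0
G(19) = mex{0,3,2} = 1
G(20) = mex{1,0,3} = 2
G(21) = mex{2,1,0} = 3
G(22) = mex{3,0,1} = 2
G(23) = mex{2,1,0} = 3
G(24) = mex{3,2,1} = 0
G(25) = mex{0,3,2} = 1
G_B(25) = 1.
Heap C, S = {1, 5}:
n :  0  1  2  3  4  5  6  7  8  9 10 11 12 13 14 15
G :  0  1  0  1  0  1  0  1  0  1  0  1  0  1  0  1
G_C(15) = 1.
Combined Grundy value = 1 ⊕ 1 ⊕ 1 = 1.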